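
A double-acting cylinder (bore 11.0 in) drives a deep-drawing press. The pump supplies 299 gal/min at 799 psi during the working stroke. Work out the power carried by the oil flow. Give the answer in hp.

Hydraulic power = P × Q

W ≈ 139 hp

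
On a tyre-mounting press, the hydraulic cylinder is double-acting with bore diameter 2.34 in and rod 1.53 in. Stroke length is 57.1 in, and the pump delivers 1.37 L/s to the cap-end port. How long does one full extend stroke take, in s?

Cap-side area A_cap = π/4 × (2.34 in)² = 4.301 in^2
Swept volume V = A × L; t = V / Q = A·L / Q

t ≈ 2.94 s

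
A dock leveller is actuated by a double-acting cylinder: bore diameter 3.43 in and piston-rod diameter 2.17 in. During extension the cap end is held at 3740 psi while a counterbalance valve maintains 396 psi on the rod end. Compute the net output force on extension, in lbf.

Cap-side area A_cap = π/4 × (3.43 in)² = 9.240 in^2
Rod-side annular area A_ann = π/4 × (3.43² − 2.17²) = 5.542 in^2
Net thrust = P_cap·A_cap − P_rod·A_ann = 34560 lbf − 2195 lbf

F ≈ 32400 lbf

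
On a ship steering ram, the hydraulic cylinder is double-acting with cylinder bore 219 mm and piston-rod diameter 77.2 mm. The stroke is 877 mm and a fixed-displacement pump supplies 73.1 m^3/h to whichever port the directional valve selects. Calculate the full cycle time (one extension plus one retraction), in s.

Cap-side area A_cap = π/4 × (219 mm)² = 37670 mm^2
Rod-side annular area A_ann = π/4 × (219² − 77.2²) = 32990 mm^2
t_ext = A_cap·L/Q = 1.627 s
t_ret = A_ann·L/Q = 1.425 s
t_cycle = t_ext + t_ret

t ≈ 3.05 s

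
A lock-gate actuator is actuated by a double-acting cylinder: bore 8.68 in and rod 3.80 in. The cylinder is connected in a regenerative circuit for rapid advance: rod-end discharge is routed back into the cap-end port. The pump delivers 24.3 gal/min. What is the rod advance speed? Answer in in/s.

In regeneration the rod-end outflow joins the pump flow into the cap end, so the net volume the pump must supply per unit advance equals the rod cross-section area.
Rod cross-section A_rod = π/4 × (3.80 in)² = 11.34 in^2
v = Q_pump / A_rod

v ≈ 8.25 in/s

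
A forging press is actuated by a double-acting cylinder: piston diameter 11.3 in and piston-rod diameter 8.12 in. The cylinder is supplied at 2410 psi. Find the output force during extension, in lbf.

Cap-side area A_cap = π/4 × (11.3 in)² = 100.3 in^2
F = P × A_cap = 2410 psi × A_cap

F ≈ 2.42e5 lbf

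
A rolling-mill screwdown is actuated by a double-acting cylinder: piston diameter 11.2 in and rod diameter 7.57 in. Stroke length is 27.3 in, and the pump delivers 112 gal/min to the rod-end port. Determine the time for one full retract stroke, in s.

Rod-side annular area A_ann = π/4 × (11.2² − 7.57²) = 53.51 in^2
Swept volume V = A × L; t = V / Q = A·L / Q

t ≈ 3.39 s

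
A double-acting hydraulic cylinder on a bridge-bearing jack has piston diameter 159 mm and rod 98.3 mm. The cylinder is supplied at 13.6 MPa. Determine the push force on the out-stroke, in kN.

Cap-side area A_cap = π/4 × (159 mm)² = 19860 mm^2
F = P × A_cap = 13.6 MPa × A_cap

F ≈ 270 kN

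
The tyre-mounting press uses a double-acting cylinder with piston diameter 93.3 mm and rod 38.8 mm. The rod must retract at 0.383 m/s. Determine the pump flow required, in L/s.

Q ≈ 2.17 L/s

Rod-side annular area A_ann = π/4 × (93.3² − 38.8²) = 5654 mm^2
Q = A × v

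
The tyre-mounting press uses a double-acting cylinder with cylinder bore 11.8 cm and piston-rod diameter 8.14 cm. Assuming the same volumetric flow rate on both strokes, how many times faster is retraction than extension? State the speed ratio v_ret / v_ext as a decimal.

Cap-side area A_cap = π/4 × (11.8 cm)² = 109.4 cm^2
Rod-side annular area A_ann = π/4 × (11.8² − 8.14²) = 57.32 cm^2
For equal Q, v ∝ 1/A, so v_ret/v_ext = A_cap/A_ann.

v_ret/v_ext ≈ 1.91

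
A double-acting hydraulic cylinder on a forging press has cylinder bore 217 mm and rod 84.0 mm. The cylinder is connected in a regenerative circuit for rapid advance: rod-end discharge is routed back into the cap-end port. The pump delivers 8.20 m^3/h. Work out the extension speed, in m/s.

In regeneration the rod-end outflow joins the pump flow into the cap end, so the net volume the pump must supply per unit advance equals the rod cross-section area.
Rod cross-section A_rod = π/4 × (84.0 mm)² = 5542 mm^2
v = Q_pump / A_rod

v ≈ 0.411 m/s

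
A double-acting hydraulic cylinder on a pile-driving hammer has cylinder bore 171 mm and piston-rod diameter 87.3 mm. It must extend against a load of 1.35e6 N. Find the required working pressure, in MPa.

P ≈ 58.8 MPa

Cap-side area A_cap = π/4 × (171 mm)² = 22970 mm^2
P = F / A = 1.35e6 N / A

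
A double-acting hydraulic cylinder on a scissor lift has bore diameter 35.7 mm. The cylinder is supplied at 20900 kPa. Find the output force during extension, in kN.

Cap-side area A_cap = π/4 × (35.7 mm)² = 1001 mm^2
F = P × A_cap = 20900 kPa × A_cap

F ≈ 20.9 kN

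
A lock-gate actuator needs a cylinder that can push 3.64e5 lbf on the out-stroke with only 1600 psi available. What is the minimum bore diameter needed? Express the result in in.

Extension force acts on the full piston face: F = P × (π/4)D².
D = √(4F / (πP)) = √(4 × 3.64e5 lbf / (π × 1600 psi))

D ≈ 17.0 in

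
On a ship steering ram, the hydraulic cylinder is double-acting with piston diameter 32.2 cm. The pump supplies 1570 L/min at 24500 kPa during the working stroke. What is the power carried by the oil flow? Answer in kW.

W ≈ 641 kW

Hydraulic power = P × Q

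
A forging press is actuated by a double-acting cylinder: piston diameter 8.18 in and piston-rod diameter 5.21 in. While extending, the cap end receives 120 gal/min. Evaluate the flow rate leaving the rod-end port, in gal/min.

Q_out ≈ 71.3 gal/min

Cap-side area A_cap = π/4 × (8.18 in)² = 52.55 in^2
Rod-side annular area A_ann = π/4 × (8.18² − 5.21²) = 31.23 in^2
Piston speed v = Q_in/A_cap; rod-end outflow Q_out = v × A_ann = Q_in × A_ann/A_cap.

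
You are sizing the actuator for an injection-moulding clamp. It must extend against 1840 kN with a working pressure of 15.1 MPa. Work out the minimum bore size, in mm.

D ≈ 394 mm

Extension force acts on the full piston face: F = P × (π/4)D².
D = √(4F / (πP)) = √(4 × 1840 kN / (π × 15.1 MPa))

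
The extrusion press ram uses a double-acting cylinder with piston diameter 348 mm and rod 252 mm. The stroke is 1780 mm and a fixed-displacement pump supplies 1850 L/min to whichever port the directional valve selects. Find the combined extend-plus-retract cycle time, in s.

t ≈ 8.10 s

Cap-side area A_cap = π/4 × (348 mm)² = 95110 mm^2
Rod-side annular area A_ann = π/4 × (348² − 252²) = 45240 mm^2
t_ext = A_cap·L/Q = 5.491 s
t_ret = A_ann·L/Q = 2.612 s
t_cycle = t_ext + t_ret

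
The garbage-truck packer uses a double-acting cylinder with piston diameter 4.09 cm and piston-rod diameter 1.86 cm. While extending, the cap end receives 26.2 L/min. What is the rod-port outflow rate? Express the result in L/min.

Q_out ≈ 20.8 L/min

Cap-side area A_cap = π/4 × (4.09 cm)² = 13.14 cm^2
Rod-side annular area A_ann = π/4 × (4.09² − 1.86²) = 10.42 cm^2
Piston speed v = Q_in/A_cap; rod-end outflow Q_out = v × A_ann = Q_in × A_ann/A_cap.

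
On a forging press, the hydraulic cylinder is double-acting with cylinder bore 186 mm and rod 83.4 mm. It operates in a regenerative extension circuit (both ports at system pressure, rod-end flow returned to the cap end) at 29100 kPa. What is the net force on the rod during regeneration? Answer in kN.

F ≈ 159 kN

With equal pressure on both faces, forces on the annular region cancel; the net push is pressure × rod cross-section.
Rod cross-section A_rod = π/4 × (83.4 mm)² = 5463 mm^2
F = P × A_rod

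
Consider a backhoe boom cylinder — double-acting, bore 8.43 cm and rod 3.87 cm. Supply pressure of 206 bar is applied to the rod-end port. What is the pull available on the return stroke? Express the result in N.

Rod-side annular area A_ann = π/4 × (8.43² − 3.87²) = 44.05 cm^2
On retraction the pressure acts on the annular area (bore minus rod).
F = P × A_ann

F ≈ 90700 N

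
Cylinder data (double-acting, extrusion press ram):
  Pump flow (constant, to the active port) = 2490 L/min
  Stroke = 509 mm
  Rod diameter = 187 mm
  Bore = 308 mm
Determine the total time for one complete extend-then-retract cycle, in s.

Cap-side area A_cap = π/4 × (308 mm)² = 74510 mm^2
Rod-side annular area A_ann = π/4 × (308² − 187²) = 47040 mm^2
t_ext = A_cap·L/Q = 0.9138 s
t_ret = A_ann·L/Q = 0.5770 s
t_cycle = t_ext + t_ret

t ≈ 1.49 s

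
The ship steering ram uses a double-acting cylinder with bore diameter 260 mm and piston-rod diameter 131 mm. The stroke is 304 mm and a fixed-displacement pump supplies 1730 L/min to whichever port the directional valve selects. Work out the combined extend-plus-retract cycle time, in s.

Cap-side area A_cap = π/4 × (260 mm)² = 53090 mm^2
Rod-side annular area A_ann = π/4 × (260² − 131²) = 39610 mm^2
t_ext = A_cap·L/Q = 0.5598 s
t_ret = A_ann·L/Q = 0.4177 s
t_cycle = t_ext + t_ret

t ≈ 0.977 s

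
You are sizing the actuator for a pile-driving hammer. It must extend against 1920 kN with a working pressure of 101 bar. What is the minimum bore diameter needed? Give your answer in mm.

Extension force acts on the full piston face: F = P × (π/4)D².
D = √(4F / (πP)) = √(4 × 1920 kN / (π × 101 bar))

D ≈ 492 mm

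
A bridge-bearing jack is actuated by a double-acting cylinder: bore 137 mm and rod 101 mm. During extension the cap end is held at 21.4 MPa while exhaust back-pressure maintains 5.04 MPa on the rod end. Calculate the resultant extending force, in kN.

F ≈ 282 kN

Cap-side area A_cap = π/4 × (137 mm)² = 14740 mm^2
Rod-side annular area A_ann = π/4 × (137² − 101²) = 6729 mm^2
Net thrust = P_cap·A_cap − P_rod·A_ann = 315.5 kN − 33.92 kN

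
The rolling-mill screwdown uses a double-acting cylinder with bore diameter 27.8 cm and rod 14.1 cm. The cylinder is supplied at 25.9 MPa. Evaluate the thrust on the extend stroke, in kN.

F ≈ 1570 kN

Cap-side area A_cap = π/4 × (27.8 cm)² = 607.0 cm^2
F = P × A_cap = 25.9 MPa × A_cap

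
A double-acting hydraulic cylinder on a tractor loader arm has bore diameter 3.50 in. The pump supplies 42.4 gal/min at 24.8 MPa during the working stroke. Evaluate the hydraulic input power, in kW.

W ≈ 66.3 kW

Hydraulic power = P × Q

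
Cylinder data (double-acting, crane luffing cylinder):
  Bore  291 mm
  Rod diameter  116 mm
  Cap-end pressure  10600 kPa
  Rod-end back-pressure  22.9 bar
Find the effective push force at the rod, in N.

Cap-side area A_cap = π/4 × (291 mm)² = 66510 mm^2
Rod-side annular area A_ann = π/4 × (291² − 116²) = 55940 mm^2
Net thrust = P_cap·A_cap − P_rod·A_ann = 7.050e5 N − 1.281e5 N

F ≈ 5.77e5 N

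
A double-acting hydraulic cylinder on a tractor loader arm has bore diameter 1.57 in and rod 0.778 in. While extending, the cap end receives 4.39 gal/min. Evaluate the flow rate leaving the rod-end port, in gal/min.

Q_out ≈ 3.31 gal/min

Cap-side area A_cap = π/4 × (1.57 in)² = 1.936 in^2
Rod-side annular area A_ann = π/4 × (1.57² − 0.778²) = 1.461 in^2
Piston speed v = Q_in/A_cap; rod-end outflow Q_out = v × A_ann = Q_in × A_ann/A_cap.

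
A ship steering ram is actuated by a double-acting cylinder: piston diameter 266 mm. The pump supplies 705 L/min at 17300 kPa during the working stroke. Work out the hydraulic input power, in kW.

Hydraulic power = P × Q

W ≈ 203 kW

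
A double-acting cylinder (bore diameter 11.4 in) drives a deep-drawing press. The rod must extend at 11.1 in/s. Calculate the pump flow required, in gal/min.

Q ≈ 294 gal/min

Cap-side area A_cap = π/4 × (11.4 in)² = 102.1 in^2
Q = A × v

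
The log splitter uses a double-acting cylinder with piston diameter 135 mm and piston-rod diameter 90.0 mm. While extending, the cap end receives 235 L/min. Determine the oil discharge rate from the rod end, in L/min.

Cap-side area A_cap = π/4 × (135 mm)² = 14310 mm^2
Rod-side annular area A_ann = π/4 × (135² − 90.0²) = 7952 mm^2
Piston speed v = Q_in/A_cap; rod-end outflow Q_out = v × A_ann = Q_in × A_ann/A_cap.

Q_out ≈ 131 L/min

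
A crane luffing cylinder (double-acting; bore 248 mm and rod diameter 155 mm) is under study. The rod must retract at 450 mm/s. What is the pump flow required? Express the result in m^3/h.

Q ≈ 47.7 m^3/h

Rod-side annular area A_ann = π/4 × (248² − 155²) = 29440 mm^2
Q = A × v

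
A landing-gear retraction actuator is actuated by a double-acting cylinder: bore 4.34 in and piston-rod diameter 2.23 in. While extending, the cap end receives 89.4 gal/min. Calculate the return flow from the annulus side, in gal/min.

Q_out ≈ 65.8 gal/min

Cap-side area A_cap = π/4 × (4.34 in)² = 14.79 in^2
Rod-side annular area A_ann = π/4 × (4.34² − 2.23²) = 10.89 in^2
Piston speed v = Q_in/A_cap; rod-end outflow Q_out = v × A_ann = Q_in × A_ann/A_cap.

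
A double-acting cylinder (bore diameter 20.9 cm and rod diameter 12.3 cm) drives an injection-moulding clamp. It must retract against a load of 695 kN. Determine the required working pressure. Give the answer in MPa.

Rod-side annular area A_ann = π/4 × (20.9² − 12.3²) = 224.2 cm^2
Retraction: pressure acts on the annular area.
P = F / A = 695 kN / A

P ≈ 31.0 MPa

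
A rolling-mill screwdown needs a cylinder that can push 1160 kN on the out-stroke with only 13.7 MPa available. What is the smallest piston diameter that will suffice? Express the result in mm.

D ≈ 328 mm

Extension force acts on the full piston face: F = P × (π/4)D².
D = √(4F / (πP)) = √(4 × 1160 kN / (π × 13.7 MPa))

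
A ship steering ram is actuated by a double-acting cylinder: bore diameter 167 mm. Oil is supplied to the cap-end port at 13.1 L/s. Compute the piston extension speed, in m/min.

v ≈ 35.9 m/min

Cap-side area A_cap = π/4 × (167 mm)² = 21900 mm^2
v = Q / A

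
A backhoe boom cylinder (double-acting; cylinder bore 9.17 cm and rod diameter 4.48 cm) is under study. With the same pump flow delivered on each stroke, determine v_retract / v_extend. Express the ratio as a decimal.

Cap-side area A_cap = π/4 × (9.17 cm)² = 66.04 cm^2
Rod-side annular area A_ann = π/4 × (9.17² − 4.48²) = 50.28 cm^2
For equal Q, v ∝ 1/A, so v_ret/v_ext = A_cap/A_ann.

v_ret/v_ext ≈ 1.31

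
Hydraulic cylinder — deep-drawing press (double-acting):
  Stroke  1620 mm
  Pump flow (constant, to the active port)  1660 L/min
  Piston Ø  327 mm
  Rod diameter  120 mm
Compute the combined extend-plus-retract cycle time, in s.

t ≈ 9.17 s

Cap-side area A_cap = π/4 × (327 mm)² = 83980 mm^2
Rod-side annular area A_ann = π/4 × (327² − 120²) = 72670 mm^2
t_ext = A_cap·L/Q = 4.917 s
t_ret = A_ann·L/Q = 4.255 s
t_cycle = t_ext + t_ret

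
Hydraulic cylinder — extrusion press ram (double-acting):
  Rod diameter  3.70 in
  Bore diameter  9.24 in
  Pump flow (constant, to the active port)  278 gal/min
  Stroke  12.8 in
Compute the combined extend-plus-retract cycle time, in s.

t ≈ 1.48 s

Cap-side area A_cap = π/4 × (9.24 in)² = 67.06 in^2
Rod-side annular area A_ann = π/4 × (9.24² − 3.70²) = 56.30 in^2
t_ext = A_cap·L/Q = 0.8019 s
t_ret = A_ann·L/Q = 0.6733 s
t_cycle = t_ext + t_ret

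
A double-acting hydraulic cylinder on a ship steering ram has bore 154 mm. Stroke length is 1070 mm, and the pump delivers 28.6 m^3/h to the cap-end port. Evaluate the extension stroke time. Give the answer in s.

t ≈ 2.51 s

Cap-side area A_cap = π/4 × (154 mm)² = 18630 mm^2
Swept volume V = A × L; t = V / Q = A·L / Q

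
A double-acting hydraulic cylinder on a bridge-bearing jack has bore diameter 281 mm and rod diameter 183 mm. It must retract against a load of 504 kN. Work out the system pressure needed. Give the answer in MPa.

Rod-side annular area A_ann = π/4 × (281² − 183²) = 35710 mm^2
Retraction: pressure acts on the annular area.
P = F / A = 504 kN / A

P ≈ 14.1 MPa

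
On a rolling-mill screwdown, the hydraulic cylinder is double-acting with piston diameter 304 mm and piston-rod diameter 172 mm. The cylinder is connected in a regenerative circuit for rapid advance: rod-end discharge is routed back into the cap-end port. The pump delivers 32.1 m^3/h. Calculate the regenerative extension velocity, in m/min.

In regeneration the rod-end outflow joins the pump flow into the cap end, so the net volume the pump must supply per unit advance equals the rod cross-section area.
Rod cross-section A_rod = π/4 × (172 mm)² = 23240 mm^2
v = Q_pump / A_rod

v ≈ 23.0 m/min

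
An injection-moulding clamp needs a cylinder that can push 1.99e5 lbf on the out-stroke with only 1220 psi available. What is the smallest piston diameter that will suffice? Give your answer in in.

D ≈ 14.4 in

Extension force acts on the full piston face: F = P × (π/4)D².
D = √(4F / (πP)) = √(4 × 1.99e5 lbf / (π × 1220 psi))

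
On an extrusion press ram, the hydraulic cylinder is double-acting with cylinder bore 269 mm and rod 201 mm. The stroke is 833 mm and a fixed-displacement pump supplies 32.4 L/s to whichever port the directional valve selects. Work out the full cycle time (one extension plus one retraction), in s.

Cap-side area A_cap = π/4 × (269 mm)² = 56830 mm^2
Rod-side annular area A_ann = π/4 × (269² − 201²) = 25100 mm^2
t_ext = A_cap·L/Q = 1.461 s
t_ret = A_ann·L/Q = 0.6454 s
t_cycle = t_ext + t_ret

t ≈ 2.11 s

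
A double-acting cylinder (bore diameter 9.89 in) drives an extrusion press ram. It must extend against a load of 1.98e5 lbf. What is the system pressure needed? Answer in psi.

Cap-side area A_cap = π/4 × (9.89 in)² = 76.82 in^2
P = F / A = 1.98e5 lbf / A

P ≈ 2580 psi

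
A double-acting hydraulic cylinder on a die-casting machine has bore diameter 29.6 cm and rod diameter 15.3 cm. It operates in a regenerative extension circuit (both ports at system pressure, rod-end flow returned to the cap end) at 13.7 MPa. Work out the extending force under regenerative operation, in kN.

With equal pressure on both faces, forces on the annular region cancel; the net push is pressure × rod cross-section.
Rod cross-section A_rod = π/4 × (15.3 cm)² = 183.9 cm^2
F = P × A_rod

F ≈ 252 kN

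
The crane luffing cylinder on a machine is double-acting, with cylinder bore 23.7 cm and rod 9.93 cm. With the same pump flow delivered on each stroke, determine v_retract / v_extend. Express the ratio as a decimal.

v_ret/v_ext ≈ 1.21

Cap-side area A_cap = π/4 × (23.7 cm)² = 441.2 cm^2
Rod-side annular area A_ann = π/4 × (23.7² − 9.93²) = 363.7 cm^2
For equal Q, v ∝ 1/A, so v_ret/v_ext = A_cap/A_ann.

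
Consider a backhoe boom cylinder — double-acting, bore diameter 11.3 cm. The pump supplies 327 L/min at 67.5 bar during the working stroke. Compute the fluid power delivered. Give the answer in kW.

W ≈ 36.8 kW

Hydraulic power = P × Q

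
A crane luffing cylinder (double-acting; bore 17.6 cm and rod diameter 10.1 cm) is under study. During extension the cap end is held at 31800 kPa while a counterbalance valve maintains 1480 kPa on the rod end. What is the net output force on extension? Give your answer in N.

F ≈ 7.49e5 N

Cap-side area A_cap = π/4 × (17.6 cm)² = 243.3 cm^2
Rod-side annular area A_ann = π/4 × (17.6² − 10.1²) = 163.2 cm^2
Net thrust = P_cap·A_cap − P_rod·A_ann = 7.736e5 N − 24150 N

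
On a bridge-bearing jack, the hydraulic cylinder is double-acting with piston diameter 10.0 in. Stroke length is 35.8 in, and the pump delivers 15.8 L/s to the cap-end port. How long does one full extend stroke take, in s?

t ≈ 2.92 s

Cap-side area A_cap = π/4 × (10.0 in)² = 78.54 in^2
Swept volume V = A × L; t = V / Q = A·L / Q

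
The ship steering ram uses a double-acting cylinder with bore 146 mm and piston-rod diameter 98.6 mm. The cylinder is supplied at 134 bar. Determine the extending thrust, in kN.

F ≈ 224 kN

Cap-side area A_cap = π/4 × (146 mm)² = 16740 mm^2
F = P × A_cap = 134 bar × A_cap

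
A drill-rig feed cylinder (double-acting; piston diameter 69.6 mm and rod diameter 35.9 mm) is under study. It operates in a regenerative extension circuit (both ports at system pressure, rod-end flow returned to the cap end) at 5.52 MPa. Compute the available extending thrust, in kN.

With equal pressure on both faces, forces on the annular region cancel; the net push is pressure × rod cross-section.
Rod cross-section A_rod = π/4 × (35.9 mm)² = 1012 mm^2
F = P × A_rod

F ≈ 5.59 kN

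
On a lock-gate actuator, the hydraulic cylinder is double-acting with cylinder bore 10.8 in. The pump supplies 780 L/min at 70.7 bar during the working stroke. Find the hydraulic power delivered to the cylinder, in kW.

W ≈ 91.9 kW

Hydraulic power = P × Q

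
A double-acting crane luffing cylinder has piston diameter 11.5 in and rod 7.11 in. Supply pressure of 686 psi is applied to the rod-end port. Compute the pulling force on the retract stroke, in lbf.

F ≈ 44000 lbf

Rod-side annular area A_ann = π/4 × (11.5² − 7.11²) = 64.17 in^2
On retraction the pressure acts on the annular area (bore minus rod).
F = P × A_ann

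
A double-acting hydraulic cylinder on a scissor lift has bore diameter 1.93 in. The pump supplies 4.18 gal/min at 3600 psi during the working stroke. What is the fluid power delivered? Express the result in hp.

W ≈ 8.78 hp

Hydraulic power = P × Q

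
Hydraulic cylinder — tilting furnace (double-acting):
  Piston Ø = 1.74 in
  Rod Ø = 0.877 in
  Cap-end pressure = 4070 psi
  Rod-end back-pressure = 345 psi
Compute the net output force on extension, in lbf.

F ≈ 9070 lbf

Cap-side area A_cap = π/4 × (1.74 in)² = 2.378 in^2
Rod-side annular area A_ann = π/4 × (1.74² − 0.877²) = 1.774 in^2
Net thrust = P_cap·A_cap − P_rod·A_ann = 9678 lbf − 612.0 lbf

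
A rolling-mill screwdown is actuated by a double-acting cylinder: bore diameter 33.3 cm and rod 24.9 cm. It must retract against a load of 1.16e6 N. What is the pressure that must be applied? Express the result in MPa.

Rod-side annular area A_ann = π/4 × (33.3² − 24.9²) = 384.0 cm^2
Retraction: pressure acts on the annular area.
P = F / A = 1.16e6 N / A

P ≈ 30.2 MPa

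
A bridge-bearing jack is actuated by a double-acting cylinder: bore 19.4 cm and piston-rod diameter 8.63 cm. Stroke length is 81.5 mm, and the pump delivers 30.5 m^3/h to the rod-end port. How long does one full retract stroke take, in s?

t ≈ 0.228 s

Rod-side annular area A_ann = π/4 × (19.4² − 8.63²) = 237.1 cm^2
Swept volume V = A × L; t = V / Q = A·L / Q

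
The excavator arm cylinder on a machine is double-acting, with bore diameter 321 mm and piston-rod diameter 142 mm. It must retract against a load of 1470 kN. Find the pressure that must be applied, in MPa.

P ≈ 22.6 MPa

Rod-side annular area A_ann = π/4 × (321² − 142²) = 65090 mm^2
Retraction: pressure acts on the annular area.
P = F / A = 1470 kN / A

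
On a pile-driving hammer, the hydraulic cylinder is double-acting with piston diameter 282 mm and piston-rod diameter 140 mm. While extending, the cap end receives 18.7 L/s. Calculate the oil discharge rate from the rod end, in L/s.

Cap-side area A_cap = π/4 × (282 mm)² = 62460 mm^2
Rod-side annular area A_ann = π/4 × (282² − 140²) = 47060 mm^2
Piston speed v = Q_in/A_cap; rod-end outflow Q_out = v × A_ann = Q_in × A_ann/A_cap.

Q_out ≈ 14.1 L/s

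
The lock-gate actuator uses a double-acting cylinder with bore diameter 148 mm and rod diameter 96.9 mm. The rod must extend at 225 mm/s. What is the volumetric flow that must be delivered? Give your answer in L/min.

Q ≈ 232 L/min

Cap-side area A_cap = π/4 × (148 mm)² = 17200 mm^2
Q = A × v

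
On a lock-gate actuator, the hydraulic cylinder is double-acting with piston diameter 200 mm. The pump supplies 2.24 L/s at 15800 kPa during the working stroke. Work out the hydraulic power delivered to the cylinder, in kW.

Hydraulic power = P × Q

W ≈ 35.4 kW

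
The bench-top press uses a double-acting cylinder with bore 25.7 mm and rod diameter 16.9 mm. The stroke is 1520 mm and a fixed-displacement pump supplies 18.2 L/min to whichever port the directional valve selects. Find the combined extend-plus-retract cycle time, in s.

t ≈ 4.07 s

Cap-side area A_cap = π/4 × (25.7 mm)² = 518.7 mm^2
Rod-side annular area A_ann = π/4 × (25.7² − 16.9²) = 294.4 mm^2
t_ext = A_cap·L/Q = 2.599 s
t_ret = A_ann·L/Q = 1.475 s
t_cycle = t_ext + t_ret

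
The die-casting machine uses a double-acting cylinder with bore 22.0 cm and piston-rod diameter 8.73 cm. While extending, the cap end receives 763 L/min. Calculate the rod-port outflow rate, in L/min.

Cap-side area A_cap = π/4 × (22.0 cm)² = 380.1 cm^2
Rod-side annular area A_ann = π/4 × (22.0² − 8.73²) = 320.3 cm^2
Piston speed v = Q_in/A_cap; rod-end outflow Q_out = v × A_ann = Q_in × A_ann/A_cap.

Q_out ≈ 643 L/min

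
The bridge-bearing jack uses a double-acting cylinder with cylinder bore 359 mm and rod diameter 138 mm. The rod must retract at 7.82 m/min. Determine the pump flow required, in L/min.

Q ≈ 675 L/min

Rod-side annular area A_ann = π/4 × (359² − 138²) = 86270 mm^2
Q = A × v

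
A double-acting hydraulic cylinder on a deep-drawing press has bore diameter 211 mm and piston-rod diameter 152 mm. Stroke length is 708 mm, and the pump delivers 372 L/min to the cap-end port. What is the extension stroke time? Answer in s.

t ≈ 3.99 s

Cap-side area A_cap = π/4 × (211 mm)² = 34970 mm^2
Swept volume V = A × L; t = V / Q = A·L / Q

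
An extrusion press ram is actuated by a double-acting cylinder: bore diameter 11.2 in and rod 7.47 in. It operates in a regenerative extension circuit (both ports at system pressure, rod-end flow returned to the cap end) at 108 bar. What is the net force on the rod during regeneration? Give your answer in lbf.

With equal pressure on both faces, forces on the annular region cancel; the net push is pressure × rod cross-section.
Rod cross-section A_rod = π/4 × (7.47 in)² = 43.83 in^2
F = P × A_rod

F ≈ 68600 lbf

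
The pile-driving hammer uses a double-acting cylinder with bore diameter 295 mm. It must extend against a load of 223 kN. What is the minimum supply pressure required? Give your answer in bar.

Cap-side area A_cap = π/4 × (295 mm)² = 68350 mm^2
P = F / A = 223 kN / A

P ≈ 32.6 bar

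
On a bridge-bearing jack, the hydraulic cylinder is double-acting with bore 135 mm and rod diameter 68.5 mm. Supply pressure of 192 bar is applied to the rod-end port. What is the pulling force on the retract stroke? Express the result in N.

F ≈ 2.04e5 N

Rod-side annular area A_ann = π/4 × (135² − 68.5²) = 10630 mm^2
On retraction the pressure acts on the annular area (bore minus rod).
F = P × A_ann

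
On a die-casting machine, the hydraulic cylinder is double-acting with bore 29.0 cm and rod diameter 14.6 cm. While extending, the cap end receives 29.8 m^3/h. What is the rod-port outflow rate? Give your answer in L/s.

Cap-side area A_cap = π/4 × (29.0 cm)² = 660.5 cm^2
Rod-side annular area A_ann = π/4 × (29.0² − 14.6²) = 493.1 cm^2
Piston speed v = Q_in/A_cap; rod-end outflow Q_out = v × A_ann = Q_in × A_ann/A_cap.

Q_out ≈ 6.18 L/s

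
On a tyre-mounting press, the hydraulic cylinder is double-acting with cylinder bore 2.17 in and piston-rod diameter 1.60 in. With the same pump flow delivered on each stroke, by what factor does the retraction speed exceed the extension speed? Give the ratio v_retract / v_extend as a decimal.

Cap-side area A_cap = π/4 × (2.17 in)² = 3.698 in^2
Rod-side annular area A_ann = π/4 × (2.17² − 1.60²) = 1.688 in^2
For equal Q, v ∝ 1/A, so v_ret/v_ext = A_cap/A_ann.

v_ret/v_ext ≈ 2.19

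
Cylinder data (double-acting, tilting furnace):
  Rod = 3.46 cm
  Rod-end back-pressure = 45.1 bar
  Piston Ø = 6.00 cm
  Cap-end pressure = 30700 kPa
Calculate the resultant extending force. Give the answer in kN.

Cap-side area A_cap = π/4 × (6.00 cm)² = 28.27 cm^2
Rod-side annular area A_ann = π/4 × (6.00² − 3.46²) = 18.87 cm^2
Net thrust = P_cap·A_cap − P_rod·A_ann = 86.80 kN − 8.511 kN

F ≈ 78.3 kN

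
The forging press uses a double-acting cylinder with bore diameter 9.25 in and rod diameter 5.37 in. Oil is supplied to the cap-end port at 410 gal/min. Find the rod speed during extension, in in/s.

Cap-side area A_cap = π/4 × (9.25 in)² = 67.20 in^2
v = Q / A

v ≈ 23.5 in/s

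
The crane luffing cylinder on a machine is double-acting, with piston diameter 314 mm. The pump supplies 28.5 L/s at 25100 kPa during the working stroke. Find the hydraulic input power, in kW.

Hydraulic power = P × Q

W ≈ 715 kW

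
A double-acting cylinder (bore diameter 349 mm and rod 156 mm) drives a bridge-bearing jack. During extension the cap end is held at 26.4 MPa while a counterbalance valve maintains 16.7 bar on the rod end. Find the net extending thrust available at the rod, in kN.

F ≈ 2400 kN

Cap-side area A_cap = π/4 × (349 mm)² = 95660 mm^2
Rod-side annular area A_ann = π/4 × (349² − 156²) = 76550 mm^2
Net thrust = P_cap·A_cap − P_rod·A_ann = 2525 kN − 127.8 kN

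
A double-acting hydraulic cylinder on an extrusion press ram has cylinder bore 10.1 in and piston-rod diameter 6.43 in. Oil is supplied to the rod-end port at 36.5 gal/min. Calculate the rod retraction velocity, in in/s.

v ≈ 2.95 in/s

Rod-side annular area A_ann = π/4 × (10.1² − 6.43²) = 47.65 in^2
Flow into the rod-end port fills the annular volume.
v = Q / A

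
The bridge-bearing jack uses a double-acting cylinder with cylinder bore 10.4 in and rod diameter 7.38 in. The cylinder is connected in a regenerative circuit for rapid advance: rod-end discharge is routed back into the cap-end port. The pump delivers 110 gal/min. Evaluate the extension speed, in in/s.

In regeneration the rod-end outflow joins the pump flow into the cap end, so the net volume the pump must supply per unit advance equals the rod cross-section area.
Rod cross-section A_rod = π/4 × (7.38 in)² = 42.78 in^2
v = Q_pump / A_rod

v ≈ 9.90 in/s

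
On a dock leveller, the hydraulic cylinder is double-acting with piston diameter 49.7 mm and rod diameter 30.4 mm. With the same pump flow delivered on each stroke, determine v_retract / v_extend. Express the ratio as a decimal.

Cap-side area A_cap = π/4 × (49.7 mm)² = 1940 mm^2
Rod-side annular area A_ann = π/4 × (49.7² − 30.4²) = 1214 mm^2
For equal Q, v ∝ 1/A, so v_ret/v_ext = A_cap/A_ann.

v_ret/v_ext ≈ 1.60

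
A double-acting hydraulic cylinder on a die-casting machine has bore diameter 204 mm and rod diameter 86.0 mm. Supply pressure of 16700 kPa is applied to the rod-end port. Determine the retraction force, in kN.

F ≈ 449 kN

Rod-side annular area A_ann = π/4 × (204² − 86.0²) = 26880 mm^2
On retraction the pressure acts on the annular area (bore minus rod).
F = P × A_ann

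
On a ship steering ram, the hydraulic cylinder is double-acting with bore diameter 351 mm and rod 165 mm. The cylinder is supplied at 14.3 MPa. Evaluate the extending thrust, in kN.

F ≈ 1380 kN

Cap-side area A_cap = π/4 × (351 mm)² = 96760 mm^2
F = P × A_cap = 14.3 MPa × A_cap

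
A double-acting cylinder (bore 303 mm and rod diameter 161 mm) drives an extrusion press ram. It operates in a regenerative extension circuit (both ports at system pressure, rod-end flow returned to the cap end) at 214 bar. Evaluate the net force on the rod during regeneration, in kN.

F ≈ 436 kN

With equal pressure on both faces, forces on the annular region cancel; the net push is pressure × rod cross-section.
Rod cross-section A_rod = π/4 × (161 mm)² = 20360 mm^2
F = P × A_rod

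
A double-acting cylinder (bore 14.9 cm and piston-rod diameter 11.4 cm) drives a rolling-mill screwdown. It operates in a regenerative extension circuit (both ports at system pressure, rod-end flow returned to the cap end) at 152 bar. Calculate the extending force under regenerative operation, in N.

F ≈ 1.55e5 N

With equal pressure on both faces, forces on the annular region cancel; the net push is pressure × rod cross-section.
Rod cross-section A_rod = π/4 × (11.4 cm)² = 102.1 cm^2
F = P × A_rod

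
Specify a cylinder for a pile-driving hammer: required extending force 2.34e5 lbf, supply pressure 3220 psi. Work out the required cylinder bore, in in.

D ≈ 9.62 in

Extension force acts on the full piston face: F = P × (π/4)D².
D = √(4F / (πP)) = √(4 × 2.34e5 lbf / (π × 3220 psi))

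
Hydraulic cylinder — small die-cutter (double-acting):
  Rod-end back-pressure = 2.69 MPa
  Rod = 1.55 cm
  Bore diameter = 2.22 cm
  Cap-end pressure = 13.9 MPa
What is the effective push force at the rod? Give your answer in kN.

F ≈ 4.85 kN

Cap-side area A_cap = π/4 × (2.22 cm)² = 3.871 cm^2
Rod-side annular area A_ann = π/4 × (2.22² − 1.55²) = 1.984 cm^2
Net thrust = P_cap·A_cap − P_rod·A_ann = 5.380 kN − 0.5337 kN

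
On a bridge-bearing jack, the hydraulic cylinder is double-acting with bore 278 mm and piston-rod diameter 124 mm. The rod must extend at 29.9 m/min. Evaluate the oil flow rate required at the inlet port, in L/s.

Q ≈ 30.2 L/s

Cap-side area A_cap = π/4 × (278 mm)² = 60700 mm^2
Q = A × v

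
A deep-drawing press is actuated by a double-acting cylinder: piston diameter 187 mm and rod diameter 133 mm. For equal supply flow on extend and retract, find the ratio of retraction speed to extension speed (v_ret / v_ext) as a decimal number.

v_ret/v_ext ≈ 2.02

Cap-side area A_cap = π/4 × (187 mm)² = 27460 mm^2
Rod-side annular area A_ann = π/4 × (187² − 133²) = 13570 mm^2
For equal Q, v ∝ 1/A, so v_ret/v_ext = A_cap/A_ann.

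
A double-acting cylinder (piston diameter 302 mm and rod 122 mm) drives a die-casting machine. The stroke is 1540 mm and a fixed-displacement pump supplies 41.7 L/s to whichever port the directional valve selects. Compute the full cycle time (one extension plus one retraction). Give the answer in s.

t ≈ 4.86 s

Cap-side area A_cap = π/4 × (302 mm)² = 71630 mm^2
Rod-side annular area A_ann = π/4 × (302² − 122²) = 59940 mm^2
t_ext = A_cap·L/Q = 2.645 s
t_ret = A_ann·L/Q = 2.214 s
t_cycle = t_ext + t_ret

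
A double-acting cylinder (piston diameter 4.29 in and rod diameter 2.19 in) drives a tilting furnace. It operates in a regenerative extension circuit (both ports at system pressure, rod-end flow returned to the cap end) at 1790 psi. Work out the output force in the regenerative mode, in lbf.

F ≈ 6740 lbf

With equal pressure on both faces, forces on the annular region cancel; the net push is pressure × rod cross-section.
Rod cross-section A_rod = π/4 × (2.19 in)² = 3.767 in^2
F = P × A_rod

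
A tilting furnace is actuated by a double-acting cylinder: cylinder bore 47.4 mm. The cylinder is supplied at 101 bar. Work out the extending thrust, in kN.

F ≈ 17.8 kN

Cap-side area A_cap = π/4 × (47.4 mm)² = 1765 mm^2
F = P × A_cap = 101 bar × A_cap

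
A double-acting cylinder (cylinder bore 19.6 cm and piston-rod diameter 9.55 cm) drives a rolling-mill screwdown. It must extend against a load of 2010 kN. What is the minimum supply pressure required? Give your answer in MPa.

Cap-side area A_cap = π/4 × (19.6 cm)² = 301.7 cm^2
P = F / A = 2010 kN / A

P ≈ 66.6 MPa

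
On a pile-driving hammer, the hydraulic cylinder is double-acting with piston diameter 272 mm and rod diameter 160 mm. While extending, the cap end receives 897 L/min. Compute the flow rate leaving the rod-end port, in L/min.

Cap-side area A_cap = π/4 × (272 mm)² = 58110 mm^2
Rod-side annular area A_ann = π/4 × (272² − 160²) = 38000 mm^2
Piston speed v = Q_in/A_cap; rod-end outflow Q_out = v × A_ann = Q_in × A_ann/A_cap.

Q_out ≈ 587 L/min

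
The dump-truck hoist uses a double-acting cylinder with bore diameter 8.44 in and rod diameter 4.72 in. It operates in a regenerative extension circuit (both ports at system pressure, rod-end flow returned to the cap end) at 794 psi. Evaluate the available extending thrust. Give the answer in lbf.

F ≈ 13900 lbf

With equal pressure on both faces, forces on the annular region cancel; the net push is pressure × rod cross-section.
Rod cross-section A_rod = π/4 × (4.72 in)² = 17.50 in^2
F = P × A_rod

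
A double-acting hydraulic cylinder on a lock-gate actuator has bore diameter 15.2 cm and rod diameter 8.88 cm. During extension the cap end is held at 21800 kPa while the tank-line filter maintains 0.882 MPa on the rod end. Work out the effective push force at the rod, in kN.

Cap-side area A_cap = π/4 × (15.2 cm)² = 181.5 cm^2
Rod-side annular area A_ann = π/4 × (15.2² − 8.88²) = 119.5 cm^2
Net thrust = P_cap·A_cap − P_rod·A_ann = 395.6 kN − 10.54 kN

F ≈ 385 kN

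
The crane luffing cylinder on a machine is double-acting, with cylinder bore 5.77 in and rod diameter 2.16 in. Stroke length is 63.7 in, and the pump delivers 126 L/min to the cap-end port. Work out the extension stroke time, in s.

t ≈ 13.0 s

Cap-side area A_cap = π/4 × (5.77 in)² = 26.15 in^2
Swept volume V = A × L; t = V / Q = A·L / Q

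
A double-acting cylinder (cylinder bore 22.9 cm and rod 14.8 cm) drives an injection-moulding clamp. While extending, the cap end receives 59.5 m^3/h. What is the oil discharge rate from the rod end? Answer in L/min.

Q_out ≈ 577 L/min

Cap-side area A_cap = π/4 × (22.9 cm)² = 411.9 cm^2
Rod-side annular area A_ann = π/4 × (22.9² − 14.8²) = 239.8 cm^2
Piston speed v = Q_in/A_cap; rod-end outflow Q_out = v × A_ann = Q_in × A_ann/A_cap.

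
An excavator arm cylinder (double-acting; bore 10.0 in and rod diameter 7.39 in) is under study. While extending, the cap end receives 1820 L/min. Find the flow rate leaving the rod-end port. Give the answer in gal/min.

Q_out ≈ 218 gal/min

Cap-side area A_cap = π/4 × (10.0 in)² = 78.54 in^2
Rod-side annular area A_ann = π/4 × (10.0² − 7.39²) = 35.65 in^2
Piston speed v = Q_in/A_cap; rod-end outflow Q_out = v × A_ann = Q_in × A_ann/A_cap.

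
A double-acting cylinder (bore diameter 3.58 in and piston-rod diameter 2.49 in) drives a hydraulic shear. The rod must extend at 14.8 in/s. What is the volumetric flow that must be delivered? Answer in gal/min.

Cap-side area A_cap = π/4 × (3.58 in)² = 10.07 in^2
Q = A × v

Q ≈ 38.7 gal/min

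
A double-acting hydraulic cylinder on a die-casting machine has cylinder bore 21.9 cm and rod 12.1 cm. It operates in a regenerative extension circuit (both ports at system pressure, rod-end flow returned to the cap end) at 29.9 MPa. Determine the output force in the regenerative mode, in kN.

F ≈ 344 kN

With equal pressure on both faces, forces on the annular region cancel; the net push is pressure × rod cross-section.
Rod cross-section A_rod = π/4 × (12.1 cm)² = 115.0 cm^2
F = P × A_rod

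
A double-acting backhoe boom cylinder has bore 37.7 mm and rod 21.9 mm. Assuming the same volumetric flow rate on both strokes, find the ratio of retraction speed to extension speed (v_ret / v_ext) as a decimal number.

v_ret/v_ext ≈ 1.51

Cap-side area A_cap = π/4 × (37.7 mm)² = 1116 mm^2
Rod-side annular area A_ann = π/4 × (37.7² − 21.9²) = 739.6 mm^2
For equal Q, v ∝ 1/A, so v_ret/v_ext = A_cap/A_ann.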